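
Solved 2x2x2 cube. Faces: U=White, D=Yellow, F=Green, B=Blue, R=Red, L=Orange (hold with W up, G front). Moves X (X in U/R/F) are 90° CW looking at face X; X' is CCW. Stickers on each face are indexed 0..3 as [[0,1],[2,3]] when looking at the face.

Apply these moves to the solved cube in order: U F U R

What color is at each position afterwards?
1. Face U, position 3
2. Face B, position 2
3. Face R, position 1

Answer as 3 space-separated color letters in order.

After move 1 (U): U=WWWW F=RRGG R=BBRR B=OOBB L=GGOO
After move 2 (F): F=GRGR U=WWOG R=WBWR D=RBYY L=GYOY
After move 3 (U): U=OWGW F=WBGR R=OOWR B=GYBB L=GROY
After move 4 (R): R=WORO U=OBGR F=WBGY D=RBYG B=WYWB
Query 1: U[3] = R
Query 2: B[2] = W
Query 3: R[1] = O

Answer: R W O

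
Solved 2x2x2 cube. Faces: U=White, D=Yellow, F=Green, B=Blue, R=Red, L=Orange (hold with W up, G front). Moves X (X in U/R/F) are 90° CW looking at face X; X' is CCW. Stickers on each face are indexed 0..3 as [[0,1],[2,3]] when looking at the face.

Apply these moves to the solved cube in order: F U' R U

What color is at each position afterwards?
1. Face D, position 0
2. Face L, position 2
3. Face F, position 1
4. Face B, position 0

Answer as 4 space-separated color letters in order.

After move 1 (F): F=GGGG U=WWOO R=WRWR D=RRYY L=OYOY
After move 2 (U'): U=WOWO F=OYGG R=GGWR B=WRBB L=BBOY
After move 3 (R): R=WGRG U=WYWG F=ORGY D=RBYW B=OROB
After move 4 (U): U=WWGY F=WGGY R=ORRG B=BBOB L=OROY
Query 1: D[0] = R
Query 2: L[2] = O
Query 3: F[1] = G
Query 4: B[0] = B

Answer: R O G B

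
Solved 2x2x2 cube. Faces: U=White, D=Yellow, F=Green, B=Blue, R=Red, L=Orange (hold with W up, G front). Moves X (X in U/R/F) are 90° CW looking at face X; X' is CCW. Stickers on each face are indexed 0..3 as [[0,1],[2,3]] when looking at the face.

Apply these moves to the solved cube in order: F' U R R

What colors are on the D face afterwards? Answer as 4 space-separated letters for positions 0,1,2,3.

After move 1 (F'): F=GGGG U=WWRR R=YRYR D=OOYY L=OWOW
After move 2 (U): U=RWRW F=YRGG R=BBYR B=OWBB L=GGOW
After move 3 (R): R=YBRB U=RRRG F=YOGY D=OBYO B=WWWB
After move 4 (R): R=RYBB U=RORY F=YBGO D=OWYW B=GWRB
Query: D face = OWYW

Answer: O W Y W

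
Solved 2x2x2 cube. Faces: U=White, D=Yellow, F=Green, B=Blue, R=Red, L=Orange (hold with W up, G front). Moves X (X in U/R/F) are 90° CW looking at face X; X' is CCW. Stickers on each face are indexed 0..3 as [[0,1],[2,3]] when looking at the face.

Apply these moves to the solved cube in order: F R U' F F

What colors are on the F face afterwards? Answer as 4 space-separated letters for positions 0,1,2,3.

Answer: Y G Y O

Derivation:
After move 1 (F): F=GGGG U=WWOO R=WRWR D=RRYY L=OYOY
After move 2 (R): R=WWRR U=WGOG F=GRGY D=RBYB B=OBWB
After move 3 (U'): U=GGWO F=OYGY R=GRRR B=WWWB L=OBOY
After move 4 (F): F=GOYY U=GGYB R=WROR D=RGYB L=OROB
After move 5 (F): F=YGYO U=GGBR R=YRBR D=OWYB L=OROG
Query: F face = YGYO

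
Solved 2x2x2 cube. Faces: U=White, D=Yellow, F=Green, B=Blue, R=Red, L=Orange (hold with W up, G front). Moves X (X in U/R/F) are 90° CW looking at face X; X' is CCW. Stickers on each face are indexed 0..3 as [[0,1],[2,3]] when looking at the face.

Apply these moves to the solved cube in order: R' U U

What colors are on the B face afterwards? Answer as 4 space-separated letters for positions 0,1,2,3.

Answer: G W Y B

Derivation:
After move 1 (R'): R=RRRR U=WBWB F=GWGW D=YGYG B=YBYB
After move 2 (U): U=WWBB F=RRGW R=YBRR B=OOYB L=GWOO
After move 3 (U): U=BWBW F=YBGW R=OORR B=GWYB L=RROO
Query: B face = GWYB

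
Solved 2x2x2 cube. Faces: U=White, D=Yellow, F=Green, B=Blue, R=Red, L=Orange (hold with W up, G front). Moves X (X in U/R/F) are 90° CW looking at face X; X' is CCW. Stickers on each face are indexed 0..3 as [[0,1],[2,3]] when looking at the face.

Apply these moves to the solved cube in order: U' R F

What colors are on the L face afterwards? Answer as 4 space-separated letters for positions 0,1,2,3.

Answer: B Y O B

Derivation:
After move 1 (U'): U=WWWW F=OOGG R=GGRR B=RRBB L=BBOO
After move 2 (R): R=RGRG U=WOWG F=OYGY D=YBYR B=WRWB
After move 3 (F): F=GOYY U=WOOB R=WGGG D=RRYR L=BYOB
Query: L face = BYOB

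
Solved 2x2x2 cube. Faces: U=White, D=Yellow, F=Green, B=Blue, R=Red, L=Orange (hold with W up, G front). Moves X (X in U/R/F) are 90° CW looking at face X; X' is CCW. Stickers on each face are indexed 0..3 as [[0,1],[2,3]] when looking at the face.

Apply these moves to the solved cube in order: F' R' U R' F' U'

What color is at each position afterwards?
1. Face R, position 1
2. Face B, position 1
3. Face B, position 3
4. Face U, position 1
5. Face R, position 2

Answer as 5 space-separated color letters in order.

After move 1 (F'): F=GGGG U=WWRR R=YRYR D=OOYY L=OWOW
After move 2 (R'): R=RRYY U=WBRB F=GWGR D=OGYG B=YBOB
After move 3 (U): U=RWBB F=RRGR R=YBYY B=OWOB L=GWOW
After move 4 (R'): R=BYYY U=ROBO F=RWGB D=ORYR B=GWGB
After move 5 (F'): F=WBRG U=ROBY R=RYOY D=WWYR L=GOOB
After move 6 (U'): U=OYRB F=GORG R=WBOY B=RYGB L=GWOB
Query 1: R[1] = B
Query 2: B[1] = Y
Query 3: B[3] = B
Query 4: U[1] = Y
Query 5: R[2] = O

Answer: B Y B Y O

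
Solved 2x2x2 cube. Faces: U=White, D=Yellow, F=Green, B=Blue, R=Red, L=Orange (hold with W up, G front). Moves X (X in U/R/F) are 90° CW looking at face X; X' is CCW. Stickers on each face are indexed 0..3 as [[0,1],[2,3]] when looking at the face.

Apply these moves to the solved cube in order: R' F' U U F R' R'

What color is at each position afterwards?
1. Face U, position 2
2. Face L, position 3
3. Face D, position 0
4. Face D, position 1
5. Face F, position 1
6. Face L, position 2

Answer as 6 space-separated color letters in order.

Answer: W O Y R Y O

Derivation:
After move 1 (R'): R=RRRR U=WBWB F=GWGW D=YGYG B=YBYB
After move 2 (F'): F=WWGG U=WBRR R=GRYR D=OOYG L=OBOW
After move 3 (U): U=RWRB F=GRGG R=YBYR B=OBYB L=WWOW
After move 4 (U): U=RRBW F=YBGG R=OBYR B=WWYB L=GROW
After move 5 (F): F=GYGB U=RRWR R=BBWR D=YOYG L=GOOO
After move 6 (R'): R=BRBW U=RYWW F=GRGR D=YYYB B=GWOB
After move 7 (R'): R=RWBB U=ROWG F=GYGW D=YRYR B=BWYB
Query 1: U[2] = W
Query 2: L[3] = O
Query 3: D[0] = Y
Query 4: D[1] = R
Query 5: F[1] = Y
Query 6: L[2] = O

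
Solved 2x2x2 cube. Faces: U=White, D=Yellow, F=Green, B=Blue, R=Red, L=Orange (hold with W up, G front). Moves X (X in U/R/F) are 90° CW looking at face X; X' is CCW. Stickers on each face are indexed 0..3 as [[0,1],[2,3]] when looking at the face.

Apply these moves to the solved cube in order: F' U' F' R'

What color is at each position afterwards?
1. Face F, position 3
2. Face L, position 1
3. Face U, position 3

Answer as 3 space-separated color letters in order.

After move 1 (F'): F=GGGG U=WWRR R=YRYR D=OOYY L=OWOW
After move 2 (U'): U=WRWR F=OWGG R=GGYR B=YRBB L=BBOW
After move 3 (F'): F=WGOG U=WRGY R=OGOR D=BWYY L=BROW
After move 4 (R'): R=GROO U=WBGY F=WROY D=BGYG B=YRWB
Query 1: F[3] = Y
Query 2: L[1] = R
Query 3: U[3] = Y

Answer: Y R Y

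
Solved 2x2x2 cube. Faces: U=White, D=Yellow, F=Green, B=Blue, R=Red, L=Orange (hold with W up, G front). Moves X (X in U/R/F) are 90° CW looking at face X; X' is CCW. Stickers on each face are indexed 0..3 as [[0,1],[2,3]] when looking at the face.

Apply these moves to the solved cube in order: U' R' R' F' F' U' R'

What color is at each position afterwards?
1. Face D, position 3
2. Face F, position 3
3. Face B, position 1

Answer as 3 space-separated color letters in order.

Answer: O W R

Derivation:
After move 1 (U'): U=WWWW F=OOGG R=GGRR B=RRBB L=BBOO
After move 2 (R'): R=GRGR U=WBWR F=OWGW D=YOYG B=YRYB
After move 3 (R'): R=RRGG U=WYWY F=OBGR D=YWYW B=GROB
After move 4 (F'): F=BROG U=WYRG R=WRYG D=BOYW L=BYOW
After move 5 (F'): F=RGBO U=WYWY R=ORBG D=YWYW L=BGOR
After move 6 (U'): U=YYWW F=BGBO R=RGBG B=OROB L=GROR
After move 7 (R'): R=GGRB U=YOWO F=BYBW D=YGYO B=WRWB
Query 1: D[3] = O
Query 2: F[3] = W
Query 3: B[1] = R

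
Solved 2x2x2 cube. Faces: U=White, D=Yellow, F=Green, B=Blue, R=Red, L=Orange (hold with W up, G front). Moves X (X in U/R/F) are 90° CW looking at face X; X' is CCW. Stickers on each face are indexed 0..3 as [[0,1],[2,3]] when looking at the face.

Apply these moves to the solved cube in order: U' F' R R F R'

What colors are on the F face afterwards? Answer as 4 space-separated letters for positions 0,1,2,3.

Answer: O O R W

Derivation:
After move 1 (U'): U=WWWW F=OOGG R=GGRR B=RRBB L=BBOO
After move 2 (F'): F=OGOG U=WWGR R=YGYR D=BOYY L=BWOW
After move 3 (R): R=YYRG U=WGGG F=OOOY D=BBYR B=RRWB
After move 4 (R): R=RYGY U=WOGY F=OBOR D=BWYR B=GRGB
After move 5 (F): F=OORB U=WOWW R=GYYY D=GRYR L=BBOW
After move 6 (R'): R=YYGY U=WGWG F=OORW D=GOYB B=RRRB
Query: F face = OORW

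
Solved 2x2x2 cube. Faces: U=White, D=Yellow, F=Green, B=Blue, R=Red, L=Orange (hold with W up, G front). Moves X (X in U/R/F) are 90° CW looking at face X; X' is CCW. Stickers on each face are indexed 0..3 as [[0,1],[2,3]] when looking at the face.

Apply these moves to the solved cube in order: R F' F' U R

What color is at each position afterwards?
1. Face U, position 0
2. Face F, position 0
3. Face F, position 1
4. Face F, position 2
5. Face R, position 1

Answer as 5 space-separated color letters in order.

After move 1 (R): R=RRRR U=WGWG F=GYGY D=YBYB B=WBWB
After move 2 (F'): F=YYGG U=WGRR R=BRYR D=OOYB L=OGOW
After move 3 (F'): F=YGYG U=WGBY R=OROR D=GWYB L=OROR
After move 4 (U): U=BWYG F=ORYG R=WBOR B=ORWB L=YGOR
After move 5 (R): R=OWRB U=BRYG F=OWYB D=GWYO B=GRWB
Query 1: U[0] = B
Query 2: F[0] = O
Query 3: F[1] = W
Query 4: F[2] = Y
Query 5: R[1] = W

Answer: B O W Y W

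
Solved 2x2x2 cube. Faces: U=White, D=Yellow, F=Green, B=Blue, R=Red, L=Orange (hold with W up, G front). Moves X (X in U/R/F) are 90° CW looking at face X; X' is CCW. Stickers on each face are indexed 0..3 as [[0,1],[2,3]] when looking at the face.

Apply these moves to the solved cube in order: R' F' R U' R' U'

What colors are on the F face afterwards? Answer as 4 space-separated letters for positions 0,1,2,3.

Answer: R B G R

Derivation:
After move 1 (R'): R=RRRR U=WBWB F=GWGW D=YGYG B=YBYB
After move 2 (F'): F=WWGG U=WBRR R=GRYR D=OOYG L=OBOW
After move 3 (R): R=YGRR U=WWRG F=WOGG D=OYYY B=RBBB
After move 4 (U'): U=WGWR F=OBGG R=WORR B=YGBB L=RBOW
After move 5 (R'): R=ORWR U=WBWY F=OGGR D=OBYG B=YGYB
After move 6 (U'): U=BYWW F=RBGR R=OGWR B=ORYB L=YGOW
Query: F face = RBGR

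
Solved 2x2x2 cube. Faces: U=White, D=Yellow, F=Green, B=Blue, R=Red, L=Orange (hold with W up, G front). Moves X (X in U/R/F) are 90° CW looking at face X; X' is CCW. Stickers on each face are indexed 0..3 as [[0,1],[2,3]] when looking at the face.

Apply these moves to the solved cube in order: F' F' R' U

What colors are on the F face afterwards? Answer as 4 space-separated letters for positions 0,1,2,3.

Answer: R R G Y

Derivation:
After move 1 (F'): F=GGGG U=WWRR R=YRYR D=OOYY L=OWOW
After move 2 (F'): F=GGGG U=WWYY R=OROR D=WWYY L=OROR
After move 3 (R'): R=RROO U=WBYB F=GWGY D=WGYG B=YBWB
After move 4 (U): U=YWBB F=RRGY R=YBOO B=ORWB L=GWOR
Query: F face = RRGY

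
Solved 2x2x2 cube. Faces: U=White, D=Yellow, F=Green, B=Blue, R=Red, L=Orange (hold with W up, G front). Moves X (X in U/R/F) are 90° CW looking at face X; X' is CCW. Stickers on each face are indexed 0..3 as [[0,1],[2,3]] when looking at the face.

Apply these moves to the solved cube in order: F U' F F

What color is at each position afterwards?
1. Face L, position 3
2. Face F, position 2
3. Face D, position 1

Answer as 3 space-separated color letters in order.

After move 1 (F): F=GGGG U=WWOO R=WRWR D=RRYY L=OYOY
After move 2 (U'): U=WOWO F=OYGG R=GGWR B=WRBB L=BBOY
After move 3 (F): F=GOGY U=WOYB R=WGOR D=WGYY L=BROR
After move 4 (F): F=GGYO U=WORR R=YGBR D=OWYY L=BWOG
Query 1: L[3] = G
Query 2: F[2] = Y
Query 3: D[1] = W

Answer: G Y W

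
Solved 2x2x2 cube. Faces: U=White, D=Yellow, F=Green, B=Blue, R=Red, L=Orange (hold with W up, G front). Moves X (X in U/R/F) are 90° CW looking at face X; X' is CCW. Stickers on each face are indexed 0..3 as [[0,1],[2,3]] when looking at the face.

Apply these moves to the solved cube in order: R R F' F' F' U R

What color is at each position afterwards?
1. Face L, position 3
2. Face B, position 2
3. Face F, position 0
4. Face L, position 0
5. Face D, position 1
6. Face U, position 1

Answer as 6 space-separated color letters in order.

Answer: W W W G G R

Derivation:
After move 1 (R): R=RRRR U=WGWG F=GYGY D=YBYB B=WBWB
After move 2 (R): R=RRRR U=WYWY F=GBGB D=YWYW B=GBGB
After move 3 (F'): F=BBGG U=WYRR R=WRYR D=OOYW L=OYOW
After move 4 (F'): F=BGBG U=WYWY R=OROR D=YWYW L=OROR
After move 5 (F'): F=GGBB U=WYOO R=WRYR D=RRYW L=OYOW
After move 6 (U): U=OWOY F=WRBB R=GBYR B=OYGB L=GGOW
After move 7 (R): R=YGRB U=OROB F=WRBW D=RGYO B=YYWB
Query 1: L[3] = W
Query 2: B[2] = W
Query 3: F[0] = W
Query 4: L[0] = G
Query 5: D[1] = G
Query 6: U[1] = R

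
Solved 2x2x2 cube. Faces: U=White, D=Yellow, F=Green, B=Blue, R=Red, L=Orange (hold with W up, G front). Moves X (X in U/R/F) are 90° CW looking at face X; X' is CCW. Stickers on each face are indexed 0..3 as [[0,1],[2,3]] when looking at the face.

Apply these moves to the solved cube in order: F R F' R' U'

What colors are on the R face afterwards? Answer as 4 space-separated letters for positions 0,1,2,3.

Answer: R G B R

Derivation:
After move 1 (F): F=GGGG U=WWOO R=WRWR D=RRYY L=OYOY
After move 2 (R): R=WWRR U=WGOG F=GRGY D=RBYB B=OBWB
After move 3 (F'): F=RYGG U=WGWR R=BWRR D=YYYB L=OGOO
After move 4 (R'): R=WRBR U=WWWO F=RGGR D=YYYG B=BBYB
After move 5 (U'): U=WOWW F=OGGR R=RGBR B=WRYB L=BBOO
Query: R face = RGBR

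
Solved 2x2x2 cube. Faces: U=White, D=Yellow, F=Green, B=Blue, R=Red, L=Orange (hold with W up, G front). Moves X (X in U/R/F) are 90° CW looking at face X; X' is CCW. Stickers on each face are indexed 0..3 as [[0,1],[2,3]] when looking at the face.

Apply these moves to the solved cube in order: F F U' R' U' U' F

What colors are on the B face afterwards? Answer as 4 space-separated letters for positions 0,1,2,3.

After move 1 (F): F=GGGG U=WWOO R=WRWR D=RRYY L=OYOY
After move 2 (F): F=GGGG U=WWYY R=OROR D=WWYY L=OROR
After move 3 (U'): U=WYWY F=ORGG R=GGOR B=ORBB L=BBOR
After move 4 (R'): R=GRGO U=WBWO F=OYGY D=WRYG B=YRWB
After move 5 (U'): U=BOWW F=BBGY R=OYGO B=GRWB L=YROR
After move 6 (U'): U=OWBW F=YRGY R=BBGO B=OYWB L=GROR
After move 7 (F): F=GYYR U=OWRR R=BBWO D=GBYG L=GWOR
Query: B face = OYWB

Answer: O Y W B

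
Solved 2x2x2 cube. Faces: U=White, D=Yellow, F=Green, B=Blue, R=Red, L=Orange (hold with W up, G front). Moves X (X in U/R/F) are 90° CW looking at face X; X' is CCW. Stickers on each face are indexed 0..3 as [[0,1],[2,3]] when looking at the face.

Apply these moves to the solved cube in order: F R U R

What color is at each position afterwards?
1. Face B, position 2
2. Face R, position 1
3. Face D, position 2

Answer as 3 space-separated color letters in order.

After move 1 (F): F=GGGG U=WWOO R=WRWR D=RRYY L=OYOY
After move 2 (R): R=WWRR U=WGOG F=GRGY D=RBYB B=OBWB
After move 3 (U): U=OWGG F=WWGY R=OBRR B=OYWB L=GROY
After move 4 (R): R=RORB U=OWGY F=WBGB D=RWYO B=GYWB
Query 1: B[2] = W
Query 2: R[1] = O
Query 3: D[2] = Y

Answer: W O Y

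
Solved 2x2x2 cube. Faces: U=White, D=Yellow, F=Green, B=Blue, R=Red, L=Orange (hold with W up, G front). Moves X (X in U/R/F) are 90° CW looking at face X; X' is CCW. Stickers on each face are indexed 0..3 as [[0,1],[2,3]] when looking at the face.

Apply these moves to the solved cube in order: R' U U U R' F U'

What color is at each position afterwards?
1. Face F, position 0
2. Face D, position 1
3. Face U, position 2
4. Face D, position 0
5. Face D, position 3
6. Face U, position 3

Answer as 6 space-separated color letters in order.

After move 1 (R'): R=RRRR U=WBWB F=GWGW D=YGYG B=YBYB
After move 2 (U): U=WWBB F=RRGW R=YBRR B=OOYB L=GWOO
After move 3 (U): U=BWBW F=YBGW R=OORR B=GWYB L=RROO
After move 4 (U): U=BBWW F=OOGW R=GWRR B=RRYB L=YBOO
After move 5 (R'): R=WRGR U=BYWR F=OBGW D=YOYW B=GRGB
After move 6 (F): F=GOWB U=BYOB R=WRRR D=GWYW L=YYOO
After move 7 (U'): U=YBBO F=YYWB R=GORR B=WRGB L=GROO
Query 1: F[0] = Y
Query 2: D[1] = W
Query 3: U[2] = B
Query 4: D[0] = G
Query 5: D[3] = W
Query 6: U[3] = O

Answer: Y W B G W O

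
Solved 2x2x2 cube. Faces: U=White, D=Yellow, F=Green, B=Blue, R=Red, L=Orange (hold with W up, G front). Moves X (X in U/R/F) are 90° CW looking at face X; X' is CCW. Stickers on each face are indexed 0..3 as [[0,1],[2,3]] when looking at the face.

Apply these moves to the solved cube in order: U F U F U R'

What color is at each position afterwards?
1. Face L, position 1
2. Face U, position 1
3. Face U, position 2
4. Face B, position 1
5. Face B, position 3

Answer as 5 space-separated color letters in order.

Answer: W B R R B

Derivation:
After move 1 (U): U=WWWW F=RRGG R=BBRR B=OOBB L=GGOO
After move 2 (F): F=GRGR U=WWOG R=WBWR D=RBYY L=GYOY
After move 3 (U): U=OWGW F=WBGR R=OOWR B=GYBB L=GROY
After move 4 (F): F=GWRB U=OWYR R=GOWR D=WOYY L=GROB
After move 5 (U): U=YORW F=GORB R=GYWR B=GRBB L=GWOB
After move 6 (R'): R=YRGW U=YBRG F=GORW D=WOYB B=YROB
Query 1: L[1] = W
Query 2: U[1] = B
Query 3: U[2] = R
Query 4: B[1] = R
Query 5: B[3] = B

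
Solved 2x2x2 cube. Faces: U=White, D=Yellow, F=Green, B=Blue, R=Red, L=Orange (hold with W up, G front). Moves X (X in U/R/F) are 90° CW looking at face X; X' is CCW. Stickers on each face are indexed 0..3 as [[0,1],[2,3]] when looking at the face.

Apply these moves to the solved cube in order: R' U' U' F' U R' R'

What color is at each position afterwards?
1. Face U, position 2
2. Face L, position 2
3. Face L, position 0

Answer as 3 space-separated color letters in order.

After move 1 (R'): R=RRRR U=WBWB F=GWGW D=YGYG B=YBYB
After move 2 (U'): U=BBWW F=OOGW R=GWRR B=RRYB L=YBOO
After move 3 (U'): U=BWBW F=YBGW R=OORR B=GWYB L=RROO
After move 4 (F'): F=BWYG U=BWOR R=GOYR D=ROYG L=RWOB
After move 5 (U): U=OBRW F=GOYG R=GWYR B=RWYB L=BWOB
After move 6 (R'): R=WRGY U=OYRR F=GBYW D=ROYG B=GWOB
After move 7 (R'): R=RYWG U=OORG F=GYYR D=RBYW B=GWOB
Query 1: U[2] = R
Query 2: L[2] = O
Query 3: L[0] = B

Answer: R O B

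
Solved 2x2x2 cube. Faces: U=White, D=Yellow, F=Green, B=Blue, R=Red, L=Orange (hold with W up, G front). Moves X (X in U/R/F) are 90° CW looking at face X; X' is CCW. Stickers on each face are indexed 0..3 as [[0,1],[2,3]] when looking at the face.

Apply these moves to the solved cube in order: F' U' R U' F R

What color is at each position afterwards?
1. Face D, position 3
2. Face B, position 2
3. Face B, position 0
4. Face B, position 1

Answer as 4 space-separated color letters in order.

After move 1 (F'): F=GGGG U=WWRR R=YRYR D=OOYY L=OWOW
After move 2 (U'): U=WRWR F=OWGG R=GGYR B=YRBB L=BBOW
After move 3 (R): R=YGRG U=WWWG F=OOGY D=OBYY B=RRRB
After move 4 (U'): U=WGWW F=BBGY R=OORG B=YGRB L=RROW
After move 5 (F): F=GBYB U=WGWR R=WOWG D=ROYY L=ROOB
After move 6 (R): R=WWGO U=WBWB F=GOYY D=RRYY B=RGGB
Query 1: D[3] = Y
Query 2: B[2] = G
Query 3: B[0] = R
Query 4: B[1] = G

Answer: Y G R G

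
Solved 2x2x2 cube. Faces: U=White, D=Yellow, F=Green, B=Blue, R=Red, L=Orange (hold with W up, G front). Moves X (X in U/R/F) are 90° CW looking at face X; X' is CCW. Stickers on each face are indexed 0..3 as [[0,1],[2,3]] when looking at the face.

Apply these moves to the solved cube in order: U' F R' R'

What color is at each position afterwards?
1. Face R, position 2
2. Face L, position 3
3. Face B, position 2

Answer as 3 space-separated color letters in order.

After move 1 (U'): U=WWWW F=OOGG R=GGRR B=RRBB L=BBOO
After move 2 (F): F=GOGO U=WWOB R=WGWR D=RGYY L=BYOY
After move 3 (R'): R=GRWW U=WBOR F=GWGB D=ROYO B=YRGB
After move 4 (R'): R=RWGW U=WGOY F=GBGR D=RWYB B=OROB
Query 1: R[2] = G
Query 2: L[3] = Y
Query 3: B[2] = O

Answer: G Y O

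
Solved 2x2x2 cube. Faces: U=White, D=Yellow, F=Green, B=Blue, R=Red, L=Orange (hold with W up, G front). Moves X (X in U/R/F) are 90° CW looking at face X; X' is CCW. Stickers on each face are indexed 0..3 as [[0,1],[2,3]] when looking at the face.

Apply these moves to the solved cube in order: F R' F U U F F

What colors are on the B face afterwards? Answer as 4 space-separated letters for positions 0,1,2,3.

Answer: G G R B

Derivation:
After move 1 (F): F=GGGG U=WWOO R=WRWR D=RRYY L=OYOY
After move 2 (R'): R=RRWW U=WBOB F=GWGO D=RGYG B=YBRB
After move 3 (F): F=GGOW U=WBYY R=ORBW D=WRYG L=OROG
After move 4 (U): U=YWYB F=OROW R=YBBW B=ORRB L=GGOG
After move 5 (U): U=YYBW F=YBOW R=ORBW B=GGRB L=OROG
After move 6 (F): F=OYWB U=YYGR R=BRWW D=BOYG L=OWOR
After move 7 (F): F=WOBY U=YYRW R=GRRW D=WBYG L=OBOO
Query: B face = GGRB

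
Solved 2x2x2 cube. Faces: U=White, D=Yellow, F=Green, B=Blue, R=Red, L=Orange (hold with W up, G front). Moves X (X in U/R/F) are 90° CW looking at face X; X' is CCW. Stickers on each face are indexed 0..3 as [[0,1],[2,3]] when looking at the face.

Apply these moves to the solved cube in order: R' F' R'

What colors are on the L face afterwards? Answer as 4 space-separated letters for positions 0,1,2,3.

Answer: O B O W

Derivation:
After move 1 (R'): R=RRRR U=WBWB F=GWGW D=YGYG B=YBYB
After move 2 (F'): F=WWGG U=WBRR R=GRYR D=OOYG L=OBOW
After move 3 (R'): R=RRGY U=WYRY F=WBGR D=OWYG B=GBOB
Query: L face = OBOW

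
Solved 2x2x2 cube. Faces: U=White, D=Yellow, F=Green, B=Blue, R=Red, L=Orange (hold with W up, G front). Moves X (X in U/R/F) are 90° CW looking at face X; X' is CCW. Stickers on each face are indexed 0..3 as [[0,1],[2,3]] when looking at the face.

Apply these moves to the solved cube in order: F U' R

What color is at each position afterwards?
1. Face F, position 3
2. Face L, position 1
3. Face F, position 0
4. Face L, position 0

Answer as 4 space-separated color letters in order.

After move 1 (F): F=GGGG U=WWOO R=WRWR D=RRYY L=OYOY
After move 2 (U'): U=WOWO F=OYGG R=GGWR B=WRBB L=BBOY
After move 3 (R): R=WGRG U=WYWG F=ORGY D=RBYW B=OROB
Query 1: F[3] = Y
Query 2: L[1] = B
Query 3: F[0] = O
Query 4: L[0] = B

Answer: Y B O B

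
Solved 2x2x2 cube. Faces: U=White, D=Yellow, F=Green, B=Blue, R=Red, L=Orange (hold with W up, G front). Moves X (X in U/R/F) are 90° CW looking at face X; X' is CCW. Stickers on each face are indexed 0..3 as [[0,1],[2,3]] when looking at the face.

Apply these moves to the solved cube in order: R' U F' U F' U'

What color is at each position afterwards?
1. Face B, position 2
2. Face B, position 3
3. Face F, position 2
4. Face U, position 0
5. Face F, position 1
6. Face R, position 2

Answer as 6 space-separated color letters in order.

After move 1 (R'): R=RRRR U=WBWB F=GWGW D=YGYG B=YBYB
After move 2 (U): U=WWBB F=RRGW R=YBRR B=OOYB L=GWOO
After move 3 (F'): F=RWRG U=WWYR R=GBYR D=WOYG L=GBOB
After move 4 (U): U=YWRW F=GBRG R=OOYR B=GBYB L=RWOB
After move 5 (F'): F=BGGR U=YWOY R=OOWR D=WBYG L=RWOR
After move 6 (U'): U=WYYO F=RWGR R=BGWR B=OOYB L=GBOR
Query 1: B[2] = Y
Query 2: B[3] = B
Query 3: F[2] = G
Query 4: U[0] = W
Query 5: F[1] = W
Query 6: R[2] = W

Answer: Y B G W W W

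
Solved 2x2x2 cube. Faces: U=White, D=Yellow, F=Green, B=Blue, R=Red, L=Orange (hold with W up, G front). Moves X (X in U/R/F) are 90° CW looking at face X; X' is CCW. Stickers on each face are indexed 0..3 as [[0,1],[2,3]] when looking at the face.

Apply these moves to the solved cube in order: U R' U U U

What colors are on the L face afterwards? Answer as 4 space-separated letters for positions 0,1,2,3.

After move 1 (U): U=WWWW F=RRGG R=BBRR B=OOBB L=GGOO
After move 2 (R'): R=BRBR U=WBWO F=RWGW D=YRYG B=YOYB
After move 3 (U): U=WWOB F=BRGW R=YOBR B=GGYB L=RWOO
After move 4 (U): U=OWBW F=YOGW R=GGBR B=RWYB L=BROO
After move 5 (U): U=BOWW F=GGGW R=RWBR B=BRYB L=YOOO
Query: L face = YOOO

Answer: Y O O O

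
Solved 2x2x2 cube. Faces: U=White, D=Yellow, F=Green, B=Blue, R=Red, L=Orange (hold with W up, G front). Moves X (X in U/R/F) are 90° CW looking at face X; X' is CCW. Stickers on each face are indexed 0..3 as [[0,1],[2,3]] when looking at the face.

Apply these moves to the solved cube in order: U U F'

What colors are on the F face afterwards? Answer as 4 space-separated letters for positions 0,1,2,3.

After move 1 (U): U=WWWW F=RRGG R=BBRR B=OOBB L=GGOO
After move 2 (U): U=WWWW F=BBGG R=OORR B=GGBB L=RROO
After move 3 (F'): F=BGBG U=WWOR R=YOYR D=ROYY L=RWOW
Query: F face = BGBG

Answer: B G B G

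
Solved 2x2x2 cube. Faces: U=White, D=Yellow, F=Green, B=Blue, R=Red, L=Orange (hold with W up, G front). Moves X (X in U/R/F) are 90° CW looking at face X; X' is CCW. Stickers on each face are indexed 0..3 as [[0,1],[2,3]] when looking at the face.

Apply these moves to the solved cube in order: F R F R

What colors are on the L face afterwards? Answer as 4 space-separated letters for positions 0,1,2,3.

After move 1 (F): F=GGGG U=WWOO R=WRWR D=RRYY L=OYOY
After move 2 (R): R=WWRR U=WGOG F=GRGY D=RBYB B=OBWB
After move 3 (F): F=GGYR U=WGYY R=OWGR D=RWYB L=OROB
After move 4 (R): R=GORW U=WGYR F=GWYB D=RWYO B=YBGB
Query: L face = OROB

Answer: O R O B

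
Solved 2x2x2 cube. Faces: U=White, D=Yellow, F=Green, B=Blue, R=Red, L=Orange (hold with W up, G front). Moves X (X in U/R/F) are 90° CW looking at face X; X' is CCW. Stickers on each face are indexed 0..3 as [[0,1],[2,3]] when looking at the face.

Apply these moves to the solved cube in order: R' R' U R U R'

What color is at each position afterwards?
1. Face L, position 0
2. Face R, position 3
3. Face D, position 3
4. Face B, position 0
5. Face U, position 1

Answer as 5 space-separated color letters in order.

Answer: R R W O W

Derivation:
After move 1 (R'): R=RRRR U=WBWB F=GWGW D=YGYG B=YBYB
After move 2 (R'): R=RRRR U=WYWY F=GBGB D=YWYW B=GBGB
After move 3 (U): U=WWYY F=RRGB R=GBRR B=OOGB L=GBOO
After move 4 (R): R=RGRB U=WRYB F=RWGW D=YGYO B=YOWB
After move 5 (U): U=YWBR F=RGGW R=YORB B=GBWB L=RWOO
After move 6 (R'): R=OBYR U=YWBG F=RWGR D=YGYW B=OBGB
Query 1: L[0] = R
Query 2: R[3] = R
Query 3: D[3] = W
Query 4: B[0] = O
Query 5: U[1] = W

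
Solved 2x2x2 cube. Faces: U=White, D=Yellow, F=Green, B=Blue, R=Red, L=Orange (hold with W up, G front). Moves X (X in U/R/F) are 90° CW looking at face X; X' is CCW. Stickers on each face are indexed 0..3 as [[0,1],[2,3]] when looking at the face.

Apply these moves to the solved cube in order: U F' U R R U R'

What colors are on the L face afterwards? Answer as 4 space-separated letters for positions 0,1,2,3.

After move 1 (U): U=WWWW F=RRGG R=BBRR B=OOBB L=GGOO
After move 2 (F'): F=RGRG U=WWBR R=YBYR D=GOYY L=GWOW
After move 3 (U): U=BWRW F=YBRG R=OOYR B=GWBB L=RGOW
After move 4 (R): R=YORO U=BBRG F=YORY D=GBYG B=WWWB
After move 5 (R): R=RYOO U=BORY F=YBRG D=GWYW B=GWBB
After move 6 (U): U=RBYO F=RYRG R=GWOO B=RGBB L=YBOW
After move 7 (R'): R=WOGO U=RBYR F=RBRO D=GYYG B=WGWB
Query: L face = YBOW

Answer: Y B O W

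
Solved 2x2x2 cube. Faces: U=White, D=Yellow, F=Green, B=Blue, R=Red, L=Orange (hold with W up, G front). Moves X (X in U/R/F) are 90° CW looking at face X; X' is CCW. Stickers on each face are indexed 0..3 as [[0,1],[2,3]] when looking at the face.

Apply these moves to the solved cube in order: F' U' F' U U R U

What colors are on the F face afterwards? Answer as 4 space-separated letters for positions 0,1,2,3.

After move 1 (F'): F=GGGG U=WWRR R=YRYR D=OOYY L=OWOW
After move 2 (U'): U=WRWR F=OWGG R=GGYR B=YRBB L=BBOW
After move 3 (F'): F=WGOG U=WRGY R=OGOR D=BWYY L=BROW
After move 4 (U): U=GWYR F=OGOG R=YROR B=BRBB L=WGOW
After move 5 (U): U=YGRW F=YROG R=BROR B=WGBB L=OGOW
After move 6 (R): R=OBRR U=YRRG F=YWOY D=BBYW B=WGGB
After move 7 (U): U=RYGR F=OBOY R=WGRR B=OGGB L=YWOW
Query: F face = OBOY

Answer: O B O Y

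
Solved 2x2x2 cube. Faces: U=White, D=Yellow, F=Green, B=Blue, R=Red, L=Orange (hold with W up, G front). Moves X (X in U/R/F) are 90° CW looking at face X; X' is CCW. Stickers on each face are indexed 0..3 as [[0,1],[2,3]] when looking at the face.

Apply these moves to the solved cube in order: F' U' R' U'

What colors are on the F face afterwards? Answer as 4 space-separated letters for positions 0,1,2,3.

Answer: B B G R

Derivation:
After move 1 (F'): F=GGGG U=WWRR R=YRYR D=OOYY L=OWOW
After move 2 (U'): U=WRWR F=OWGG R=GGYR B=YRBB L=BBOW
After move 3 (R'): R=GRGY U=WBWY F=ORGR D=OWYG B=YROB
After move 4 (U'): U=BYWW F=BBGR R=ORGY B=GROB L=YROW
Query: F face = BBGR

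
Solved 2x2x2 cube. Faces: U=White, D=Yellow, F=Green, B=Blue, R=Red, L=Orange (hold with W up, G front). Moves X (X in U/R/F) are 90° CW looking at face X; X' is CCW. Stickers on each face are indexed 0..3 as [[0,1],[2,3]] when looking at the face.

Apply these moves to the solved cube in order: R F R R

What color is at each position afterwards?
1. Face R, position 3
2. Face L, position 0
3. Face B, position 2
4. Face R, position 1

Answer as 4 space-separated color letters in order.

Answer: W O G G

Derivation:
After move 1 (R): R=RRRR U=WGWG F=GYGY D=YBYB B=WBWB
After move 2 (F): F=GGYY U=WGOO R=WRGR D=RRYB L=OYOB
After move 3 (R): R=GWRR U=WGOY F=GRYB D=RWYW B=OBGB
After move 4 (R): R=RGRW U=WROB F=GWYW D=RGYO B=YBGB
Query 1: R[3] = W
Query 2: L[0] = O
Query 3: B[2] = G
Query 4: R[1] = G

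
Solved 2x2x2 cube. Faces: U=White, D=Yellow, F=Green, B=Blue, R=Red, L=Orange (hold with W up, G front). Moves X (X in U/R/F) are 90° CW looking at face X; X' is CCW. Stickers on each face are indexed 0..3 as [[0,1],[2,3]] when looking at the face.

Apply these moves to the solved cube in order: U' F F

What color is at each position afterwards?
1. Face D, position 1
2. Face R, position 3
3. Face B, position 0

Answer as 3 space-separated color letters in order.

Answer: W R R

Derivation:
After move 1 (U'): U=WWWW F=OOGG R=GGRR B=RRBB L=BBOO
After move 2 (F): F=GOGO U=WWOB R=WGWR D=RGYY L=BYOY
After move 3 (F): F=GGOO U=WWYY R=OGBR D=WWYY L=BROG
Query 1: D[1] = W
Query 2: R[3] = R
Query 3: B[0] = R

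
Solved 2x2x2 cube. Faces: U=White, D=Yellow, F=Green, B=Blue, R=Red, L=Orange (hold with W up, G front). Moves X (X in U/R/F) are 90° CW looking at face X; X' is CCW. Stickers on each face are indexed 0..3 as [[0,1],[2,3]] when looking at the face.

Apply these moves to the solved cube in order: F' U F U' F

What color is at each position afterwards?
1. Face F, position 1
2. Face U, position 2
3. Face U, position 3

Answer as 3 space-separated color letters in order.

Answer: G O W

Derivation:
After move 1 (F'): F=GGGG U=WWRR R=YRYR D=OOYY L=OWOW
After move 2 (U): U=RWRW F=YRGG R=BBYR B=OWBB L=GGOW
After move 3 (F): F=GYGR U=RWWG R=RBWR D=YBYY L=GOOO
After move 4 (U'): U=WGRW F=GOGR R=GYWR B=RBBB L=OWOO
After move 5 (F): F=GGRO U=WGOW R=RYWR D=WGYY L=OYOB
Query 1: F[1] = G
Query 2: U[2] = O
Query 3: U[3] = W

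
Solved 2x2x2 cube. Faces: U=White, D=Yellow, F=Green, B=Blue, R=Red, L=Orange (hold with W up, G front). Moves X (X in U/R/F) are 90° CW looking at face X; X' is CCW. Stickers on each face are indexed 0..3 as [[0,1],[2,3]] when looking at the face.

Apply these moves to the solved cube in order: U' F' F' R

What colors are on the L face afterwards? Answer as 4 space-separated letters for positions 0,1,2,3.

Answer: B R O G

Derivation:
After move 1 (U'): U=WWWW F=OOGG R=GGRR B=RRBB L=BBOO
After move 2 (F'): F=OGOG U=WWGR R=YGYR D=BOYY L=BWOW
After move 3 (F'): F=GGOO U=WWYY R=OGBR D=WWYY L=BROG
After move 4 (R): R=BORG U=WGYO F=GWOY D=WBYR B=YRWB
Query: L face = BROG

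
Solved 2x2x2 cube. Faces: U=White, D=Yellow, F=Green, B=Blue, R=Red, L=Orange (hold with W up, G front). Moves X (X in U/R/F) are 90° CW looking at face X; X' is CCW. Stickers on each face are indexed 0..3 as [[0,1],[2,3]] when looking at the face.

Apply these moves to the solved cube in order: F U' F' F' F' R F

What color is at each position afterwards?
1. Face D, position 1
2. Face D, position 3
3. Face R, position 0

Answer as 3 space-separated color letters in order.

Answer: O W Y

Derivation:
After move 1 (F): F=GGGG U=WWOO R=WRWR D=RRYY L=OYOY
After move 2 (U'): U=WOWO F=OYGG R=GGWR B=WRBB L=BBOY
After move 3 (F'): F=YGOG U=WOGW R=RGRR D=BYYY L=BOOW
After move 4 (F'): F=GGYO U=WORR R=YGBR D=OWYY L=BWOG
After move 5 (F'): F=GOGY U=WOYB R=WGOR D=WGYY L=BROR
After move 6 (R): R=OWRG U=WOYY F=GGGY D=WBYW B=BROB
After move 7 (F): F=GGYG U=WORR R=YWYG D=ROYW L=BWOB
Query 1: D[1] = O
Query 2: D[3] = W
Query 3: R[0] = Y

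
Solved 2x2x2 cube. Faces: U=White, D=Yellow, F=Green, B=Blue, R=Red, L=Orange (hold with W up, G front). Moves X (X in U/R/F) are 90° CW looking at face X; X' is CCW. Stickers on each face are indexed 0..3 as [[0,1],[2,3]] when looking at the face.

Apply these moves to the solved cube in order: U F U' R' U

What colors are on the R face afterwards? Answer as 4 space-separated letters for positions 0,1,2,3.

Answer: Y B G W

Derivation:
After move 1 (U): U=WWWW F=RRGG R=BBRR B=OOBB L=GGOO
After move 2 (F): F=GRGR U=WWOG R=WBWR D=RBYY L=GYOY
After move 3 (U'): U=WGWO F=GYGR R=GRWR B=WBBB L=OOOY
After move 4 (R'): R=RRGW U=WBWW F=GGGO D=RYYR B=YBBB
After move 5 (U): U=WWWB F=RRGO R=YBGW B=OOBB L=GGOY
Query: R face = YBGW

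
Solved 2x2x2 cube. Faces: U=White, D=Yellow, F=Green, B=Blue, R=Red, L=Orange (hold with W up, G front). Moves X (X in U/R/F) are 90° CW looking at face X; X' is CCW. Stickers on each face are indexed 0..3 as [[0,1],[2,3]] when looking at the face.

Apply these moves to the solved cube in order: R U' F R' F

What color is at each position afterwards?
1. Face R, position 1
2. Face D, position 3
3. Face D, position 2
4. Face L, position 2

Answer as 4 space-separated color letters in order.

Answer: R O Y O

Derivation:
After move 1 (R): R=RRRR U=WGWG F=GYGY D=YBYB B=WBWB
After move 2 (U'): U=GGWW F=OOGY R=GYRR B=RRWB L=WBOO
After move 3 (F): F=GOYO U=GGOB R=WYWR D=RGYB L=WYOB
After move 4 (R'): R=YRWW U=GWOR F=GGYB D=ROYO B=BRGB
After move 5 (F): F=YGBG U=GWBY R=ORRW D=WYYO L=WROO
Query 1: R[1] = R
Query 2: D[3] = O
Query 3: D[2] = Y
Query 4: L[2] = O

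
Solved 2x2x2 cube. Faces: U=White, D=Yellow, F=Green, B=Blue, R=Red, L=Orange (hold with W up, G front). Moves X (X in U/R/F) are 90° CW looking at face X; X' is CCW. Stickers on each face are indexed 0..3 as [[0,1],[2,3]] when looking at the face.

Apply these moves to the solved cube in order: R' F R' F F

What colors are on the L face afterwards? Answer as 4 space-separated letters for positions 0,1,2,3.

After move 1 (R'): R=RRRR U=WBWB F=GWGW D=YGYG B=YBYB
After move 2 (F): F=GGWW U=WBOO R=WRBR D=RRYG L=OYOG
After move 3 (R'): R=RRWB U=WYOY F=GBWO D=RGYW B=GBRB
After move 4 (F): F=WGOB U=WYGY R=ORYB D=WRYW L=OROG
After move 5 (F): F=OWBG U=WYGR R=GRYB D=YOYW L=OWOR
Query: L face = OWOR

Answer: O W O R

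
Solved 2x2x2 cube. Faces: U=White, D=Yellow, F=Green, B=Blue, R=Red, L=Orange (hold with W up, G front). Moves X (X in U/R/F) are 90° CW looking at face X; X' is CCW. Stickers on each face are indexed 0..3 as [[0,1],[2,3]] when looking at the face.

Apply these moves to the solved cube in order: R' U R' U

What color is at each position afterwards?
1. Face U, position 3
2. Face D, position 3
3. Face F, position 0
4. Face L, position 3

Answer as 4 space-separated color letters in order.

After move 1 (R'): R=RRRR U=WBWB F=GWGW D=YGYG B=YBYB
After move 2 (U): U=WWBB F=RRGW R=YBRR B=OOYB L=GWOO
After move 3 (R'): R=BRYR U=WYBO F=RWGB D=YRYW B=GOGB
After move 4 (U): U=BWOY F=BRGB R=GOYR B=GWGB L=RWOO
Query 1: U[3] = Y
Query 2: D[3] = W
Query 3: F[0] = B
Query 4: L[3] = O

Answer: Y W B O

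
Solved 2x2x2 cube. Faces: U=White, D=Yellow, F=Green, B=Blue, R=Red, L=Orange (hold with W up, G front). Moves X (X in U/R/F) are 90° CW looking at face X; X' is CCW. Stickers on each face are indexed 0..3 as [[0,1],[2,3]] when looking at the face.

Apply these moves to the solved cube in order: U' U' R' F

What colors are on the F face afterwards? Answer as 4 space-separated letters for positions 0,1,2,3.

After move 1 (U'): U=WWWW F=OOGG R=GGRR B=RRBB L=BBOO
After move 2 (U'): U=WWWW F=BBGG R=OORR B=GGBB L=RROO
After move 3 (R'): R=OROR U=WBWG F=BWGW D=YBYG B=YGYB
After move 4 (F): F=GBWW U=WBOR R=WRGR D=OOYG L=RYOB
Query: F face = GBWW

Answer: G B W W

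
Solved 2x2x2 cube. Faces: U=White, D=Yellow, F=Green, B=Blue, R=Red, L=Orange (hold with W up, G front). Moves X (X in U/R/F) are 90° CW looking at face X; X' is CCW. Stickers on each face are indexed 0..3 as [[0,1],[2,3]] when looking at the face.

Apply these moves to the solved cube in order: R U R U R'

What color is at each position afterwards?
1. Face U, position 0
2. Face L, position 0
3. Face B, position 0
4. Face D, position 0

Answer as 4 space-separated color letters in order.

Answer: G R O Y

Derivation:
After move 1 (R): R=RRRR U=WGWG F=GYGY D=YBYB B=WBWB
After move 2 (U): U=WWGG F=RRGY R=WBRR B=OOWB L=GYOO
After move 3 (R): R=RWRB U=WRGY F=RBGB D=YWYO B=GOWB
After move 4 (U): U=GWYR F=RWGB R=GORB B=GYWB L=RBOO
After move 5 (R'): R=OBGR U=GWYG F=RWGR D=YWYB B=OYWB
Query 1: U[0] = G
Query 2: L[0] = R
Query 3: B[0] = O
Query 4: D[0] = Y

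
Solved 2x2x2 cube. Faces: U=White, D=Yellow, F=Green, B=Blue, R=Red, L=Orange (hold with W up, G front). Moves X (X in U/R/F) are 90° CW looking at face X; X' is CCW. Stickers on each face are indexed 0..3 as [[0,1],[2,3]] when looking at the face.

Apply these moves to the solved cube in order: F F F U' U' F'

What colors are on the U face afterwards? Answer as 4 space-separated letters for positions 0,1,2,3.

After move 1 (F): F=GGGG U=WWOO R=WRWR D=RRYY L=OYOY
After move 2 (F): F=GGGG U=WWYY R=OROR D=WWYY L=OROR
After move 3 (F): F=GGGG U=WWRR R=YRYR D=OOYY L=OWOW
After move 4 (U'): U=WRWR F=OWGG R=GGYR B=YRBB L=BBOW
After move 5 (U'): U=RRWW F=BBGG R=OWYR B=GGBB L=YROW
After move 6 (F'): F=BGBG U=RROY R=OWOR D=RWYY L=YWOW
Query: U face = RROY

Answer: R R O Y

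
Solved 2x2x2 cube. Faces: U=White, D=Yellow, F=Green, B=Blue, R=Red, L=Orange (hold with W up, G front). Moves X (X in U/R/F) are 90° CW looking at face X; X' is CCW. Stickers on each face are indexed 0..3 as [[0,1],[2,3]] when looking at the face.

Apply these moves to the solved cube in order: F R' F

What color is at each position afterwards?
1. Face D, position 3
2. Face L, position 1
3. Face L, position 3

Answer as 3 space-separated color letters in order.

After move 1 (F): F=GGGG U=WWOO R=WRWR D=RRYY L=OYOY
After move 2 (R'): R=RRWW U=WBOB F=GWGO D=RGYG B=YBRB
After move 3 (F): F=GGOW U=WBYY R=ORBW D=WRYG L=OROG
Query 1: D[3] = G
Query 2: L[1] = R
Query 3: L[3] = G

Answer: G R G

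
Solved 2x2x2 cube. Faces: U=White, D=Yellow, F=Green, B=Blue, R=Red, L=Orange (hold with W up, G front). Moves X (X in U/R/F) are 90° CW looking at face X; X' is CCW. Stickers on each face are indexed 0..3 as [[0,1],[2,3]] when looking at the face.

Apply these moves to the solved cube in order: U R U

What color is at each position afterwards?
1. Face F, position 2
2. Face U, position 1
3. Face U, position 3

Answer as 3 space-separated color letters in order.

After move 1 (U): U=WWWW F=RRGG R=BBRR B=OOBB L=GGOO
After move 2 (R): R=RBRB U=WRWG F=RYGY D=YBYO B=WOWB
After move 3 (U): U=WWGR F=RBGY R=WORB B=GGWB L=RYOO
Query 1: F[2] = G
Query 2: U[1] = W
Query 3: U[3] = R

Answer: G W R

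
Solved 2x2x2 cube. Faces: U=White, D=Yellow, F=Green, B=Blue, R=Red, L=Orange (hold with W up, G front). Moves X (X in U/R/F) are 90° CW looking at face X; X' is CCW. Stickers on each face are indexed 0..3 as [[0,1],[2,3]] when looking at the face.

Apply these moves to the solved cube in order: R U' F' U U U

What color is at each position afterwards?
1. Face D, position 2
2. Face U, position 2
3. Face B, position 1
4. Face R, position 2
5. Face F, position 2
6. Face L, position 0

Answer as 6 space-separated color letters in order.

Answer: Y G Y Y O R

Derivation:
After move 1 (R): R=RRRR U=WGWG F=GYGY D=YBYB B=WBWB
After move 2 (U'): U=GGWW F=OOGY R=GYRR B=RRWB L=WBOO
After move 3 (F'): F=OYOG U=GGGR R=BYYR D=BOYB L=WWOW
After move 4 (U): U=GGRG F=BYOG R=RRYR B=WWWB L=OYOW
After move 5 (U): U=RGGG F=RROG R=WWYR B=OYWB L=BYOW
After move 6 (U): U=GRGG F=WWOG R=OYYR B=BYWB L=RROW
Query 1: D[2] = Y
Query 2: U[2] = G
Query 3: B[1] = Y
Query 4: R[2] = Y
Query 5: F[2] = O
Query 6: L[0] = R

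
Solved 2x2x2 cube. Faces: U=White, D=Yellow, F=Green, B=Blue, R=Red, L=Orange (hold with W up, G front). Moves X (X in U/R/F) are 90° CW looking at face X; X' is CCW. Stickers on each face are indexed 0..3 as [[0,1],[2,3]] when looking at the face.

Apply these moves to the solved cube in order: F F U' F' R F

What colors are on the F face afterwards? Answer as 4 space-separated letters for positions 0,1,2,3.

After move 1 (F): F=GGGG U=WWOO R=WRWR D=RRYY L=OYOY
After move 2 (F): F=GGGG U=WWYY R=OROR D=WWYY L=OROR
After move 3 (U'): U=WYWY F=ORGG R=GGOR B=ORBB L=BBOR
After move 4 (F'): F=RGOG U=WYGO R=WGWR D=BRYY L=BYOW
After move 5 (R): R=WWRG U=WGGG F=RROY D=BBYO B=ORYB
After move 6 (F): F=ORYR U=WGWY R=GWGG D=RWYO L=BBOB
Query: F face = ORYR

Answer: O R Y R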